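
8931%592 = 51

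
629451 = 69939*9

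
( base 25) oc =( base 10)612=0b1001100100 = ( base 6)2500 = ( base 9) 750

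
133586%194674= 133586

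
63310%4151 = 1045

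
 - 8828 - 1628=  - 10456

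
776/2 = 388 = 388.00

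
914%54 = 50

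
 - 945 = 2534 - 3479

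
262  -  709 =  - 447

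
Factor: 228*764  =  174192 = 2^4 * 3^1*19^1*191^1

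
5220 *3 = 15660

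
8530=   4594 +3936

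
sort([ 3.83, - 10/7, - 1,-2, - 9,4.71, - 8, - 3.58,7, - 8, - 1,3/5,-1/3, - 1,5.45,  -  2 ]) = [ - 9, - 8,-8, - 3.58, -2,-2,-10/7,  -  1, - 1, - 1, - 1/3, 3/5,3.83, 4.71, 5.45, 7 ] 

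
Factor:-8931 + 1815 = -2^2*3^1  *  593^1  =  - 7116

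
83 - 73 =10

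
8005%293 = 94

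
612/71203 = 612/71203=0.01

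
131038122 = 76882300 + 54155822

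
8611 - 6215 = 2396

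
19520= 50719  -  31199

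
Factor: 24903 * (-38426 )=-956922678 = - 2^1*3^2 * 2767^1*19213^1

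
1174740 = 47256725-46081985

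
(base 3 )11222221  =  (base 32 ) 3HR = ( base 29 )49I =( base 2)111000111011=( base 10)3643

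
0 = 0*83454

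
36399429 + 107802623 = 144202052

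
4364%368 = 316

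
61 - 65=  - 4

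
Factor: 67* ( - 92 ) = -6164 = -  2^2*23^1 * 67^1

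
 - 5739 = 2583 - 8322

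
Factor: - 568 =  - 2^3 * 71^1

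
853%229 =166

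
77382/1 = 77382=77382.00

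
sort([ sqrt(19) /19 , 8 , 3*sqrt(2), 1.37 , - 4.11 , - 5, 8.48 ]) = [-5, - 4.11,sqrt (19)/19, 1.37 , 3*sqrt( 2) , 8, 8.48]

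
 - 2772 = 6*( - 462) 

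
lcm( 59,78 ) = 4602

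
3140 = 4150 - 1010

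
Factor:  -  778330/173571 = -2^1*3^( - 1 )*5^1*7^1*47^ (-1)*1231^( - 1 ) * 11119^1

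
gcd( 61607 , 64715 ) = 7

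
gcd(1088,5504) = 64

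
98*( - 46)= - 4508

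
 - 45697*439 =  - 20060983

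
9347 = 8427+920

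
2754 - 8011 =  - 5257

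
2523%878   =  767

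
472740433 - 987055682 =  - 514315249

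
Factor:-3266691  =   - 3^1*571^1*1907^1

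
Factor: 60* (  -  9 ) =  - 540 =- 2^2*3^3*5^1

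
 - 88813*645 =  - 57284385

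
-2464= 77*( - 32)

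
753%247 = 12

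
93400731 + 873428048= 966828779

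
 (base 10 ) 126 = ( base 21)60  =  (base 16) 7E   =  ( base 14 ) 90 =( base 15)86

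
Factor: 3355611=3^1*7^1 *159791^1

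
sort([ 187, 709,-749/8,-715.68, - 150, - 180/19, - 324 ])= [- 715.68, - 324, - 150 ,-749/8, - 180/19,187,709 ] 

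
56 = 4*14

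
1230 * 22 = 27060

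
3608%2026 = 1582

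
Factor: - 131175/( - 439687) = 3^2*5^2*11^1*53^1*439687^( - 1) 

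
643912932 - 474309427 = 169603505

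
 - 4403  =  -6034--1631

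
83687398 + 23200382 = 106887780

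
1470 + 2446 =3916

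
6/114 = 1/19 = 0.05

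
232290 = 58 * 4005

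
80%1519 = 80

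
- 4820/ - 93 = 4820/93 = 51.83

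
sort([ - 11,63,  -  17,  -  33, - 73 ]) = [  -  73, - 33, - 17,-11,63 ]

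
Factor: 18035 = 5^1*3607^1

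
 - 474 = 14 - 488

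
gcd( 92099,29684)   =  1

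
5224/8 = 653= 653.00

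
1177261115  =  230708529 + 946552586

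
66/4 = 33/2= 16.50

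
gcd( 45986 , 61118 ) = 2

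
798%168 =126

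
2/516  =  1/258 = 0.00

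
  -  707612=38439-746051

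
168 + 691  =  859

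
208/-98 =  - 104/49 = -2.12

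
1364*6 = 8184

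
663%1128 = 663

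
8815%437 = 75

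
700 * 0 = 0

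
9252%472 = 284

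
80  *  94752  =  7580160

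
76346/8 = 38173/4 = 9543.25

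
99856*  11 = 1098416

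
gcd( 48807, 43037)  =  1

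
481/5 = 96 + 1/5 = 96.20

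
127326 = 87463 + 39863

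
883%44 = 3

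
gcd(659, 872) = 1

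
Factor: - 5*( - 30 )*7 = 2^1*3^1*5^2*7^1 = 1050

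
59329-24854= 34475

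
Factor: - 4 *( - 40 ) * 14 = 2240 = 2^6*5^1*7^1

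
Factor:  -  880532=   -  2^2*  17^1 * 23^1*563^1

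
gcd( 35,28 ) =7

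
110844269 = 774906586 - 664062317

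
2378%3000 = 2378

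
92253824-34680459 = 57573365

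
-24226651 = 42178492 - 66405143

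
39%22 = 17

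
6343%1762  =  1057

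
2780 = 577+2203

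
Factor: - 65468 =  - 2^2 * 13^1*1259^1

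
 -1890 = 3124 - 5014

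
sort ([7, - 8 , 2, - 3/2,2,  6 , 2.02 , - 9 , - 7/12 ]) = [ - 9, - 8, - 3/2, - 7/12,2 , 2,2.02 , 6, 7 ]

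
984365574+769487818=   1753853392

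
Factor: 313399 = 313399^1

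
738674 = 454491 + 284183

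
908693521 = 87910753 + 820782768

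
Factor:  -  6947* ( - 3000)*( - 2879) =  - 60001239000 =- 2^3*3^1*5^3*2879^1 * 6947^1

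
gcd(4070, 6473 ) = 1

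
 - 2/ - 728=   1/364 = 0.00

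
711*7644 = 5434884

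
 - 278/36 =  - 8 + 5/18= - 7.72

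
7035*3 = 21105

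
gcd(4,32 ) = 4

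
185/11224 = 185/11224 =0.02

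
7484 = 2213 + 5271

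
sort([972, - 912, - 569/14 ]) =[  -  912, - 569/14,  972 ] 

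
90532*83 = 7514156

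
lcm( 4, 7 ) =28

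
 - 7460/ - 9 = 7460/9 =828.89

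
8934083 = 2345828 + 6588255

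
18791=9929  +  8862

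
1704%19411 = 1704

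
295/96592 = 295/96592= 0.00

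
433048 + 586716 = 1019764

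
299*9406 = 2812394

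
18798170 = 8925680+9872490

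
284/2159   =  284/2159 = 0.13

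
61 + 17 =78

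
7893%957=237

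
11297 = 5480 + 5817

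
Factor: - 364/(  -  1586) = 2^1*7^1 * 61^( - 1)=14/61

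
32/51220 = 8/12805= 0.00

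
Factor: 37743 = 3^1*23^1*547^1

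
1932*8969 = 17328108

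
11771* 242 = 2848582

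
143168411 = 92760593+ 50407818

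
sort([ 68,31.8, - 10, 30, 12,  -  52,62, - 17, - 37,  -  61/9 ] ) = [ - 52, - 37, - 17, - 10, - 61/9 , 12 , 30, 31.8, 62, 68 ]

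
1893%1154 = 739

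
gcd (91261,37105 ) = 1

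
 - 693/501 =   -  2 + 103/167 = -  1.38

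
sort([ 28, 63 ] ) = [28, 63]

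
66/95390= 33/47695 = 0.00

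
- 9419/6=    - 1570 + 1/6 = -  1569.83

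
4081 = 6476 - 2395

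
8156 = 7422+734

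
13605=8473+5132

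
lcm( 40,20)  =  40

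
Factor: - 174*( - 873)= 2^1*3^3*29^1*97^1=151902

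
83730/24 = 3488 + 3/4 = 3488.75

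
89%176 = 89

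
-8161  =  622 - 8783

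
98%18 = 8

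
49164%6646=2642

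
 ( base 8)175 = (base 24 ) 55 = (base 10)125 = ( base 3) 11122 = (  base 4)1331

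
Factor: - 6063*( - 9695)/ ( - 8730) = -2^( - 1)  *3^( - 1 )*7^1*43^1*47^1*97^( - 1)*277^1 = - 3918719/582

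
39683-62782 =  - 23099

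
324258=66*4913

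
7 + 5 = 12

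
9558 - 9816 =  - 258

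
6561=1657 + 4904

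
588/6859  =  588/6859 = 0.09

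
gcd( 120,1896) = 24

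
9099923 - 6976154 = 2123769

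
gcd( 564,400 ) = 4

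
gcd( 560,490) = 70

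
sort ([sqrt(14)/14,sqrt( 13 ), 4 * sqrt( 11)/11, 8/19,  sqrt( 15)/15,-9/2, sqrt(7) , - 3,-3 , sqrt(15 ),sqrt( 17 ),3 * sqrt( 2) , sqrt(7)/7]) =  [ - 9/2, - 3, - 3, sqrt(15 ) /15, sqrt( 14)/14 , sqrt(7) /7,8/19,4*sqrt( 11 ) /11  ,  sqrt(  7 ),  sqrt(13) , sqrt( 15), sqrt( 17 ), 3* sqrt( 2)]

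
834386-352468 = 481918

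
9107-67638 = - 58531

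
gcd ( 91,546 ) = 91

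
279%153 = 126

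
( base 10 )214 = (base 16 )d6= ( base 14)114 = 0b11010110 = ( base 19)B5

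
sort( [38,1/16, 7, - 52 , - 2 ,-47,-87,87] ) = [ - 87, - 52, - 47,-2,1/16,  7,38,87]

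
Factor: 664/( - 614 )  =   - 2^2*83^1*307^( - 1) = - 332/307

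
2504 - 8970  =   - 6466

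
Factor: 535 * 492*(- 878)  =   -2^3*3^1*5^1*41^1*107^1*439^1 = - 231107160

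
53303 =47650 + 5653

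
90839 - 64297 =26542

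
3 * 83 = 249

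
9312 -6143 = 3169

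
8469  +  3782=12251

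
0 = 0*377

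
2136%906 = 324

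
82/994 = 41/497 = 0.08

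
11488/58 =5744/29 = 198.07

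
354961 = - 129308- - 484269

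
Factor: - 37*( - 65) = 5^1 * 13^1 * 37^1 = 2405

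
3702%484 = 314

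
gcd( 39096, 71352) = 72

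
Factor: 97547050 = 2^1*5^2* 1950941^1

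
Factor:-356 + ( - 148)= - 2^3*3^2* 7^1 =- 504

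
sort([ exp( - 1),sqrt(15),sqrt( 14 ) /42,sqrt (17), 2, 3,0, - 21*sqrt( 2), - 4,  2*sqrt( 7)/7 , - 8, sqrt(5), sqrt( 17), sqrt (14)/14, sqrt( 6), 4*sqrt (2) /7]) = [ - 21*sqrt( 2 ), - 8, - 4, 0, sqrt(14)/42,  sqrt(14)/14, exp( - 1),  2 * sqrt ( 7)/7,  4* sqrt( 2)/7, 2 , sqrt(5 ) , sqrt( 6),  3, sqrt( 15 ),  sqrt( 17 ), sqrt (17)]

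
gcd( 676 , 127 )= 1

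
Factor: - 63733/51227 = -11^( - 1)*17^1*23^1*163^1*4657^ ( - 1)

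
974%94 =34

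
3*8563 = 25689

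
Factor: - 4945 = - 5^1*23^1*43^1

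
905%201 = 101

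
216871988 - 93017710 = 123854278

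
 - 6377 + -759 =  - 7136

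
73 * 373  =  27229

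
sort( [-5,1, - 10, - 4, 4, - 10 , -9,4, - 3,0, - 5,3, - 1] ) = [ - 10, - 10,  -  9, - 5, - 5,-4,- 3, - 1,0,1,  3,4, 4]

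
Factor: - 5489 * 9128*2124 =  -106420029408 = -2^5 * 3^2 * 7^1 * 11^1*59^1 * 163^1*499^1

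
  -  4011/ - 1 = 4011/1 = 4011.00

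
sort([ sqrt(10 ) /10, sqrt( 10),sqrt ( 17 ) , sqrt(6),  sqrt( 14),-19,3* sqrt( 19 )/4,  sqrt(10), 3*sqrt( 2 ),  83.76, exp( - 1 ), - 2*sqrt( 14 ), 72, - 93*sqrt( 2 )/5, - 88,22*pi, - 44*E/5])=[ -88, - 93 * sqrt(2) /5, - 44*E/5, - 19, - 2*sqrt (14 ),  sqrt( 10 )/10,exp( - 1), sqrt( 6 ), sqrt( 10 ), sqrt(10 ),3*sqrt( 19 )/4, sqrt( 14 ),sqrt(17),3*sqrt( 2), 22*pi, 72,  83.76]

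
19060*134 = 2554040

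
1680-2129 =-449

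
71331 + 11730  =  83061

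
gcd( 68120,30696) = 8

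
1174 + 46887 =48061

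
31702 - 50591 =-18889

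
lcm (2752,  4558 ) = 145856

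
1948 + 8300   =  10248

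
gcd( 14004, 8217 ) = 9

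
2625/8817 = 875/2939  =  0.30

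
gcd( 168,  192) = 24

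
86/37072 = 43/18536 = 0.00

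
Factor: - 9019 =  - 29^1*311^1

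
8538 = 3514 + 5024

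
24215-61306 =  - 37091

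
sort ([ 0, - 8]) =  [ - 8,0]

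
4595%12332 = 4595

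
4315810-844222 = 3471588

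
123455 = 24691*5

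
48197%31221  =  16976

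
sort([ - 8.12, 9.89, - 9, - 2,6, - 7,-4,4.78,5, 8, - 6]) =[ - 9, - 8.12,-7,-6, - 4, - 2, 4.78,5, 6,8,9.89 ]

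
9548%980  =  728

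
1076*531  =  571356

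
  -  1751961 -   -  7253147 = 5501186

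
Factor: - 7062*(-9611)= 67872882=2^1*3^1*7^1*11^1 * 107^1*1373^1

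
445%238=207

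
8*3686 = 29488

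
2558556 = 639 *4004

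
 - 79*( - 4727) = 373433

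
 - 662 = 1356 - 2018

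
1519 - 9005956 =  - 9004437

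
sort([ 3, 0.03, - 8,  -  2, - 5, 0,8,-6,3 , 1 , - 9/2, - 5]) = [ - 8, - 6,- 5, - 5, - 9/2,  -  2,0 , 0.03,1, 3, 3, 8] 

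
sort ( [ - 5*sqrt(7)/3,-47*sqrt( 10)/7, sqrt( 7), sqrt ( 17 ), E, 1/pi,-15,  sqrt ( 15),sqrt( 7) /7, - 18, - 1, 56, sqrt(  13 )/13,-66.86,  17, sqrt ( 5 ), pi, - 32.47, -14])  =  [-66.86, - 32.47, - 47 *sqrt(10 ) /7, - 18,- 15,-14,-5 * sqrt( 7)/3, - 1, sqrt (13) /13,1/pi, sqrt(7)/7, sqrt (5), sqrt( 7 ),E, pi,sqrt( 15),sqrt(17),17,56 ]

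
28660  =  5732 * 5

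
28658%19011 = 9647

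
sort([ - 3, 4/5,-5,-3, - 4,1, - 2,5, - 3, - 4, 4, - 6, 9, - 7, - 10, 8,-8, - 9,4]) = [ - 10 , - 9,  -  8, - 7, - 6 , - 5, - 4, - 4,-3, - 3, - 3, - 2,  4/5, 1, 4, 4, 5, 8, 9 ]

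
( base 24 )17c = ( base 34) m8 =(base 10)756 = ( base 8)1364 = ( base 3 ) 1001000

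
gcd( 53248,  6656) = 6656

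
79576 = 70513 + 9063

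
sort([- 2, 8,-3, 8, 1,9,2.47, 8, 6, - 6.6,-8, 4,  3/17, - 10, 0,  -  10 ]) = [-10,-10,-8, - 6.6 ,-3, - 2,0,3/17, 1, 2.47 , 4,6, 8,8,8, 9] 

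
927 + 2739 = 3666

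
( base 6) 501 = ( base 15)C1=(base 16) b5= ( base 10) 181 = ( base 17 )ab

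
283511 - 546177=  -  262666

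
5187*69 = 357903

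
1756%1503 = 253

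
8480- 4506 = 3974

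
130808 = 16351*8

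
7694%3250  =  1194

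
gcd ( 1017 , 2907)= 9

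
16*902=14432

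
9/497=9/497=0.02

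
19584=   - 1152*( - 17 ) 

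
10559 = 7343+3216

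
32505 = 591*55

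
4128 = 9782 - 5654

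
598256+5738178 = 6336434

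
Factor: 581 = 7^1  *  83^1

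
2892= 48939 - 46047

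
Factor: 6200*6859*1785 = 75908553000 = 2^3*3^1*5^3*7^1*17^1*19^3 * 31^1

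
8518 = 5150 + 3368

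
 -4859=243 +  - 5102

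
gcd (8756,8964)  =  4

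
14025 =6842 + 7183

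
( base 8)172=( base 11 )101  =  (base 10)122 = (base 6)322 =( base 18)6e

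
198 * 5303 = 1049994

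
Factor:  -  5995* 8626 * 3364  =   - 173962094680 = - 2^3* 5^1*11^1*19^1* 29^2*109^1*227^1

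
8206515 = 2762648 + 5443867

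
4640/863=5 + 325/863=5.38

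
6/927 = 2/309= 0.01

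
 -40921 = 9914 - 50835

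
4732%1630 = 1472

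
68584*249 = 17077416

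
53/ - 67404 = -53/67404= - 0.00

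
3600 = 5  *720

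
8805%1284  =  1101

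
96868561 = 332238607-235370046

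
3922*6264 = 24567408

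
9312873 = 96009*97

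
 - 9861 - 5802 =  - 15663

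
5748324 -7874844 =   -  2126520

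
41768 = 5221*8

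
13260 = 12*1105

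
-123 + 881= 758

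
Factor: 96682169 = 96682169^1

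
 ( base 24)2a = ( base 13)46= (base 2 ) 111010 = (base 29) 20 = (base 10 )58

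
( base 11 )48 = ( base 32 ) 1K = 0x34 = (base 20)2C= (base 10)52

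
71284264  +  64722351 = 136006615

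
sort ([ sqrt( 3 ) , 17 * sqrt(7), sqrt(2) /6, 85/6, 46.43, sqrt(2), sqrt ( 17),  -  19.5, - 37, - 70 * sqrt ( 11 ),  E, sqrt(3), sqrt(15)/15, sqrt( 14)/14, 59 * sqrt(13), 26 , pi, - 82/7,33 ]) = [ - 70*sqrt (11), - 37 , - 19.5,  -  82/7,  sqrt(2)/6, sqrt( 15)/15, sqrt( 14 )/14, sqrt(2), sqrt( 3), sqrt (3), E , pi, sqrt( 17), 85/6, 26, 33,17*sqrt(7 ),46.43,59*sqrt(13) ] 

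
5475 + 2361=7836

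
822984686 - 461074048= 361910638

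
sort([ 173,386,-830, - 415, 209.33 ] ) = [ - 830, - 415 , 173,209.33,386]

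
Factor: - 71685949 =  - 3169^1  *22621^1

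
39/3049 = 39/3049 = 0.01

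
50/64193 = 50/64193=0.00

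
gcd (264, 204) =12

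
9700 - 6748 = 2952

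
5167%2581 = 5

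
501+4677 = 5178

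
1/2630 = 1/2630 = 0.00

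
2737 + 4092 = 6829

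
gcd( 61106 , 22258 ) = 2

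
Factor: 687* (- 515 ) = -3^1*5^1*103^1*229^1 = -353805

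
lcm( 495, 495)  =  495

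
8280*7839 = 64906920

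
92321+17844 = 110165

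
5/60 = 1/12 = 0.08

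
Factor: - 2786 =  - 2^1*7^1*199^1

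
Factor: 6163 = 6163^1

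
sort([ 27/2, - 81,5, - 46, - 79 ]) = [-81, - 79, - 46,5, 27/2] 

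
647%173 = 128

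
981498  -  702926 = 278572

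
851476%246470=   112066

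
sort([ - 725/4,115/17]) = [-725/4, 115/17] 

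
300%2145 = 300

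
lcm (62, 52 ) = 1612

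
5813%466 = 221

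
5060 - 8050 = -2990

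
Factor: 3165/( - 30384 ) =  -  5/48 = - 2^( - 4)*3^( - 1)*5^1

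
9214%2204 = 398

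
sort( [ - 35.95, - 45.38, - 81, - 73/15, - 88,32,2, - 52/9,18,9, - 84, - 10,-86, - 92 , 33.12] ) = [ - 92, - 88, - 86, - 84, - 81, - 45.38, - 35.95,  -  10,  -  52/9, - 73/15,2,9, 18,  32,  33.12] 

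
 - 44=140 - 184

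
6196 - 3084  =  3112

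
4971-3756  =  1215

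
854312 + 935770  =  1790082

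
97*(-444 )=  - 43068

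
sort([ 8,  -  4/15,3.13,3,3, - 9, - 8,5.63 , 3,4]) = [-9, -8, - 4/15,3,3 , 3,3.13,4,5.63, 8]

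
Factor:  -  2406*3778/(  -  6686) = 2^1 *3^1*401^1*1889^1*3343^(- 1) = 4544934/3343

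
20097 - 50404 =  - 30307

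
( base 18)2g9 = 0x3B1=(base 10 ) 945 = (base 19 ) 2be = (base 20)275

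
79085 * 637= 50377145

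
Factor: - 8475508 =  - 2^2*2118877^1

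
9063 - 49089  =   - 40026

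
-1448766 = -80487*18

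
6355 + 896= 7251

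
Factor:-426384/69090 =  - 2^3*3^3 *5^( - 1)*7^( - 1) = - 216/35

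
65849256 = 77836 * 846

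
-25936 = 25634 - 51570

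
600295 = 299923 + 300372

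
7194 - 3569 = 3625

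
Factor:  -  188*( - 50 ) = 9400 = 2^3*5^2*47^1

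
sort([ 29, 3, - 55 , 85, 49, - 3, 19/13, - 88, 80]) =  [ - 88, - 55, - 3, 19/13,3 , 29,49, 80,  85]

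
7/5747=1/821 = 0.00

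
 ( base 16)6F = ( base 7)216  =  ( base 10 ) 111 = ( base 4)1233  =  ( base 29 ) 3O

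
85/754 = 85/754 = 0.11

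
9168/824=11 + 13/103 = 11.13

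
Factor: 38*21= 2^1*3^1*7^1*19^1 =798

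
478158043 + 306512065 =784670108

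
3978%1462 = 1054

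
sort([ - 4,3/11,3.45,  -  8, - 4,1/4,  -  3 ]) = [ - 8,  -  4,  -  4, - 3, 1/4,  3/11,3.45] 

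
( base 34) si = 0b1111001010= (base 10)970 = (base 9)1287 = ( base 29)14d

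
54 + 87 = 141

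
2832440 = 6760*419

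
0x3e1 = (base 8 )1741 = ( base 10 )993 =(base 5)12433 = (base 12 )6A9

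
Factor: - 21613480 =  - 2^3* 5^1*7^1*77191^1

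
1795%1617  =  178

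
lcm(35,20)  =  140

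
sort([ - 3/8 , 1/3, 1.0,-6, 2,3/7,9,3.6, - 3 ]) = [ - 6, - 3, - 3/8 , 1/3,3/7,1.0, 2, 3.6,9 ]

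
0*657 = 0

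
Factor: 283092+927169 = 13^1 * 93097^1=1210261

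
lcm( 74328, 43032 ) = 817608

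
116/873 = 116/873= 0.13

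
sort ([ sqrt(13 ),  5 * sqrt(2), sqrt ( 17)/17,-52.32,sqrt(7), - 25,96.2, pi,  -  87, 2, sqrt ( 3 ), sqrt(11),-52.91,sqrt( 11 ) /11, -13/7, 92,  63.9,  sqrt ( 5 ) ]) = [ - 87 , -52.91, - 52.32, - 25, - 13/7, sqrt( 17)/17, sqrt (11 ) /11,sqrt(3), 2, sqrt(5), sqrt(7),pi,sqrt(11),sqrt(13),  5*sqrt(2), 63.9, 92, 96.2 ] 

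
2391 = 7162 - 4771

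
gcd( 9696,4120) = 8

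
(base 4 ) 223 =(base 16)2B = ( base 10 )43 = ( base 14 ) 31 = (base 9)47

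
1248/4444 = 312/1111 = 0.28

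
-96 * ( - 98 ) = 9408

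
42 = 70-28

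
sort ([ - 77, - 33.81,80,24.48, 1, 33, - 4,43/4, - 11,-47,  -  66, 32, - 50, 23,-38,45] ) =[ - 77, - 66,-50, - 47, - 38,- 33.81,  -  11,-4 , 1 , 43/4,23,24.48, 32,33, 45,  80]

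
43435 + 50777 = 94212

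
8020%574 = 558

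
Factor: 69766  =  2^1*34883^1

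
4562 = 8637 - 4075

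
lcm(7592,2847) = 22776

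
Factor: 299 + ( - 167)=132 = 2^2*3^1*11^1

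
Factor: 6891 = 3^1 * 2297^1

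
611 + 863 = 1474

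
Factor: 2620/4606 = 2^1*5^1* 7^( - 2 )*47^( - 1)*131^1  =  1310/2303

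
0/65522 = 0=0.00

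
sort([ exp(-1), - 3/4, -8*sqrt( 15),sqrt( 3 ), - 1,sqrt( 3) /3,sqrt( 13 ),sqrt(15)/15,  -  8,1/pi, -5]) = [ -8*sqrt( 15), - 8, - 5, - 1, -3/4,sqrt (15)/15, 1/pi,exp ( - 1 ), sqrt(3)/3,sqrt(3),sqrt( 13)]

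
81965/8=10245 + 5/8 = 10245.62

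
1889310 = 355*5322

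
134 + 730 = 864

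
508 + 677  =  1185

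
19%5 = 4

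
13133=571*23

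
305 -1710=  - 1405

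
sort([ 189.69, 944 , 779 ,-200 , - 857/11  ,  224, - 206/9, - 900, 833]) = [ - 900 , - 200, - 857/11,-206/9, 189.69, 224,779,833,944] 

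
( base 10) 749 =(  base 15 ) 34E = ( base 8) 1355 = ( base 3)1000202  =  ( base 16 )2ed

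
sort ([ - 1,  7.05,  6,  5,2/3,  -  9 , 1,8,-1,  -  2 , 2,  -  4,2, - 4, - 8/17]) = [ - 9, - 4,-4, - 2, -1,-1, - 8/17,2/3, 1,2,2, 5, 6, 7.05,8]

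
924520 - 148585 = 775935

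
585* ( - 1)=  - 585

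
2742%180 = 42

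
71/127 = 71/127 = 0.56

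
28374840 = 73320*387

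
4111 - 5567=-1456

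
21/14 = 3/2 = 1.50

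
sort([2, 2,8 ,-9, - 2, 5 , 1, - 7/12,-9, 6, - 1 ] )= [ - 9, - 9, - 2, - 1, - 7/12,1, 2,  2,5,  6, 8 ]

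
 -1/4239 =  -1/4239 = -0.00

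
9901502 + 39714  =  9941216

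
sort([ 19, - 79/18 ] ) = [  -  79/18, 19 ] 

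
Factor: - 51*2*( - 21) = 2142 = 2^1*3^2 * 7^1*17^1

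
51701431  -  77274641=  - 25573210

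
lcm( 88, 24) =264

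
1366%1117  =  249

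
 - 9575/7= - 9575/7  =  - 1367.86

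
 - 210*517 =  - 108570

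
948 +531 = 1479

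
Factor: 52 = 2^2*13^1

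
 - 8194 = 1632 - 9826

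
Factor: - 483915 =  - 3^1*5^1 * 32261^1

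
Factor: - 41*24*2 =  - 2^4*3^1*41^1 = - 1968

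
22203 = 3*7401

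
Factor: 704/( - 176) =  - 4  =  - 2^2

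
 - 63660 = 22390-86050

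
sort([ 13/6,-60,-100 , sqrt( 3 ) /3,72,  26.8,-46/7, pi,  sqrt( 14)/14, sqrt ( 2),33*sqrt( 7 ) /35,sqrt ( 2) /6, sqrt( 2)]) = [ - 100, - 60, - 46/7, sqrt ( 2 ) /6, sqrt( 14) /14 , sqrt(3) /3,sqrt(2 ), sqrt(2),13/6, 33*sqrt ( 7) /35, pi, 26.8,72]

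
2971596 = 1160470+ 1811126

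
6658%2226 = 2206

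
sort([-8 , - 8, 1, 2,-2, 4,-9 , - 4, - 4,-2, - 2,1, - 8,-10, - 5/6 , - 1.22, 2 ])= [  -  10,-9,-8, - 8,-8,  -  4, -4 ,-2,  -  2,-2, -1.22, - 5/6,1, 1,2  ,  2,4 ] 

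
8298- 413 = 7885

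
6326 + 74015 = 80341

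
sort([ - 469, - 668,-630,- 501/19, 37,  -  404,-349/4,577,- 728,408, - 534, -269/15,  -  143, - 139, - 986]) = [ - 986, - 728,-668,  -  630,-534, - 469, - 404, - 143,  -  139, - 349/4,-501/19, - 269/15,37, 408,577]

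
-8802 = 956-9758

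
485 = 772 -287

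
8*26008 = 208064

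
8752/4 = 2188=2188.00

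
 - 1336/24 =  - 56 + 1/3  =  -55.67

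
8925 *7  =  62475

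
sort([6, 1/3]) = [ 1/3,  6]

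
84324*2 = 168648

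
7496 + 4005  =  11501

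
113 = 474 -361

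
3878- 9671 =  - 5793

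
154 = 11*14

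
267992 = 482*556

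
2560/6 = 1280/3 = 426.67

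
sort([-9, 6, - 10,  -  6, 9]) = [-10, - 9,- 6, 6,9 ] 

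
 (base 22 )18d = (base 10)673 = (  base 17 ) 25A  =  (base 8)1241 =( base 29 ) n6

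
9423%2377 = 2292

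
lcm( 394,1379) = 2758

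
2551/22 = 115 + 21/22 =115.95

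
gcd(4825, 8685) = 965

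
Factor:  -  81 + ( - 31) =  - 2^4 *7^1=- 112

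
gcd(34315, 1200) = 5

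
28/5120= 7/1280= 0.01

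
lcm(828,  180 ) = 4140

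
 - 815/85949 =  - 815/85949 = -0.01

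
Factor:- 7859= - 29^1*271^1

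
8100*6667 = 54002700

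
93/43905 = 31/14635 =0.00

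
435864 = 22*19812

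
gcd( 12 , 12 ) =12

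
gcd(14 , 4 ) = 2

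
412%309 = 103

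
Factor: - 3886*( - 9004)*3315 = 2^3*3^1*5^1*13^1*17^1 *29^1 * 67^1*2251^1 = 115990338360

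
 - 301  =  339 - 640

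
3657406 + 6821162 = 10478568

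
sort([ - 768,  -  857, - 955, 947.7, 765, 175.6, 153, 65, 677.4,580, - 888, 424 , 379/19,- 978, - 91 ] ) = [ - 978,-955,  -  888, - 857, - 768 , - 91,379/19,65, 153, 175.6, 424, 580, 677.4, 765,947.7]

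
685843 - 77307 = 608536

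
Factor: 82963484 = 2^2*23^1*467^1*1931^1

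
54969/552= 99 + 107/184=99.58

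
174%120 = 54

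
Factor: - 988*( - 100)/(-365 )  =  -2^4*5^1*13^1*19^1* 73^(-1) = -  19760/73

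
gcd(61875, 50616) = 9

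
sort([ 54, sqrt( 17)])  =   [ sqrt(17 ),54]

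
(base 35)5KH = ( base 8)15272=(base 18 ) 1322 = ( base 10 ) 6842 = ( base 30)7i2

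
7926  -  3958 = 3968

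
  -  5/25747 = - 1 + 25742/25747 = - 0.00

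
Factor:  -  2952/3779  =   - 2^3*3^2*41^1*3779^( - 1) 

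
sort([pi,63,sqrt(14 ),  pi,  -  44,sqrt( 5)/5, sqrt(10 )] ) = [ - 44,sqrt (5 ) /5, pi,pi,sqrt(10), sqrt( 14),  63]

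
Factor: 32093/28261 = 59^( - 1)*67^1=67/59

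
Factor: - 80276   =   - 2^2*7^1*47^1*61^1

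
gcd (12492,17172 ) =36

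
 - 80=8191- 8271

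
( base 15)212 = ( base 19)15B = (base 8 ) 723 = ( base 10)467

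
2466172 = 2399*1028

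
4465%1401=262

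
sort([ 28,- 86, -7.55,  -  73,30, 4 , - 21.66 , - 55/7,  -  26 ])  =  [ - 86, - 73,-26,  -  21.66,  -  55/7 , - 7.55 , 4,28, 30] 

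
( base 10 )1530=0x5FA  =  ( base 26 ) 26M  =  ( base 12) A76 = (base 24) 2FI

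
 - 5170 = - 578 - 4592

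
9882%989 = 981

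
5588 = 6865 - 1277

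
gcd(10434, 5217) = 5217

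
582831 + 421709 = 1004540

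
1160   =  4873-3713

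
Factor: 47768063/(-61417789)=-7^1*31^( - 1)*32479^ ( - 1)*111869^1 = - 783083/1006849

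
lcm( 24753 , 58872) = 2178264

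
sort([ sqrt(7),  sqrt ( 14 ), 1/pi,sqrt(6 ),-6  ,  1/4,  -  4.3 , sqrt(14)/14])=[-6, - 4.3, 1/4,sqrt (14 ) /14, 1/pi, sqrt(6), sqrt(7),sqrt(14) ] 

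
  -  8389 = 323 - 8712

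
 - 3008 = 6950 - 9958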